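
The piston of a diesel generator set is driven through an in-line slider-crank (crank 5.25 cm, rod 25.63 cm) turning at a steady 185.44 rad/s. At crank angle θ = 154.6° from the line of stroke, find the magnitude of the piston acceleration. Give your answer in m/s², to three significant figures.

ω = 185.4 rad/s
x(θ) = r cosθ + √(L² − r² sin²θ); with ω constant, a = ω²·d²x/dθ².
d²x/dθ² = −r cosθ − r²(cos2θ)/√u − r⁴ sin²2θ/(4u^{3/2}),  u = L² − r² sin²θ = 0.0651826 m².
Substituting r = 0.0525 m, L = 0.2563 m, θ = 154.6°: d²x/dθ² = +0.040533 m.
a = ω²·d²x/dθ² = (185.4)²·(+0.040533) = +1393.9 m/s²;  |a| = 1393.9 m/s².

1390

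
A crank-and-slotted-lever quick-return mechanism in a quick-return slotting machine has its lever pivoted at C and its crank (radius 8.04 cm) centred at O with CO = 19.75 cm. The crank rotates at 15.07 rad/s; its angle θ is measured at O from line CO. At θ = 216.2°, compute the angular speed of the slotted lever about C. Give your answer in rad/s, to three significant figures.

ω = 15.07 rad/s
Crank pin A relative to C: A = (d + r cosθ, r sinθ); lever angle φ = atan2(r sinθ, d + r cosθ).
Differentiating tanφ: φ̇ = rω(d cosθ + r)/(d² + r² + 2dr cosθ).
d² + r² + 2dr cosθ = |CA|² = 0.019843 m²;  d cosθ + r = -0.078975 m.
|ω_lever| = |0.0804·15.07·-0.078975| / 0.019843 = 4.8223 rad/s.

4.82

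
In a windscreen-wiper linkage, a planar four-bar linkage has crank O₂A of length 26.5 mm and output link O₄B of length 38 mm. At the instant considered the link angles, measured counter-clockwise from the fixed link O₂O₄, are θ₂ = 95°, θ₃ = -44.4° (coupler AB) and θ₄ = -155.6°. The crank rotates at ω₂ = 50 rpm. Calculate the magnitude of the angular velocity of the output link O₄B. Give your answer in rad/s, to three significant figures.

2.55

ω₂ = 5.236 rad/s (from 50 rpm).
Differentiating the loop-closure r₂e^{iθ₂}+r₃e^{iθ₃}=r₁+r₄e^{iθ₄} gives r₂ω₂e^{iθ₂}+r₃ω₃e^{iθ₃}=r₄ω₄e^{iθ₄}.
Eliminating the other unknown: ω₄ = r₂ω₂ sin(θ₂−θ₃) / [r₄ sin(θ₄−θ₃)].
Numerator sine = +0.65077; denominator sine = -0.93232.
Result = 0.0265·5.236·(+0.65077) / (0.038·(-0.93232)) = -2.5487 rad/s; magnitude 2.5487 rad/s.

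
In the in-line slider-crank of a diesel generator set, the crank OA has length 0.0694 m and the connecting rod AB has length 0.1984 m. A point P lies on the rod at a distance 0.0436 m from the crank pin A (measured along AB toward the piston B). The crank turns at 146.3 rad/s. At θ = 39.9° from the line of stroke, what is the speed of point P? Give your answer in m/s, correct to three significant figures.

ω = 146.3 rad/s.  Crank-pin speed |V_A| = rω = 10.153 m/s, perpendicular to OA.
Rod angle: sinφ = −(r/L) sinθ ⇒ φ = -12.966°; ω_rod = −rω cosθ/√(L²−r²sin²θ) = -40.287 rad/s.
V_P = V_A + ω_rod × AP, with AP = 0.0436 m along the rod.
Components: V_Px = −rω sinθ − a·ω_rod·sinφ = -6.9069 m/s;  V_Py = rω cosθ + a·ω_rod·cosφ = +6.0775 m/s.
|V_P| = √(V_Px² + V_Py²) = 9.2 m/s.

9.20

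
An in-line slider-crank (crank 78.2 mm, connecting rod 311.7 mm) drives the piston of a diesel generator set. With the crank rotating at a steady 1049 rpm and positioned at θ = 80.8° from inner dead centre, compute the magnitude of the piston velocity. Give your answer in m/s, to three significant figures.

8.83

ω = 2π·1049/60 = 109.9 rad/s
For an in-line slider-crank, x = r cosθ + √(L² − r² sin²θ), so v = −rω sinθ·[1 + r cosθ/√(L² − r² sin²θ)].
With r = 0.0782 m, L = 0.3117 m, θ = 80.8°: √(L² − r² sin²θ) = 0.30199 m.
v = −0.0782·109.9·0.98714·[1 + 0.0782·0.15988/0.30199] = -8.8309 m/s.
|v| = 8.8309 m/s.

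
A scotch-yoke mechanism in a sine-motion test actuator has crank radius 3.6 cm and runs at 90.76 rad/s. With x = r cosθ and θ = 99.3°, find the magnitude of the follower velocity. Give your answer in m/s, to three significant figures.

3.22

ω = 90.76 rad/s
x = r cosθ ⇒ ẋ = −rω sinθ.
|v| = rω|sinθ| = 0.036·90.76·|sin 99.3°| = 3.2244 m/s.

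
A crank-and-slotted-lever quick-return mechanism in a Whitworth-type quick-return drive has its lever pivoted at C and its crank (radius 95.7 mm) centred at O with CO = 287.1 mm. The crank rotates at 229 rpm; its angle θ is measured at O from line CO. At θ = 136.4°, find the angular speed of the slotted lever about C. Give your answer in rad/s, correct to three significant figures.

4.97

ω = 23.98 rad/s (from 229 rpm).
Crank pin A relative to C: A = (d + r cosθ, r sinθ); lever angle φ = atan2(r sinθ, d + r cosθ).
Differentiating tanφ: φ̇ = rω(d cosθ + r)/(d² + r² + 2dr cosθ).
d² + r² + 2dr cosθ = |CA|² = 0.051791 m²;  d cosθ + r = -0.11221 m.
|ω_lever| = |0.0957·23.98·-0.11221| / 0.051791 = 4.9722 rad/s.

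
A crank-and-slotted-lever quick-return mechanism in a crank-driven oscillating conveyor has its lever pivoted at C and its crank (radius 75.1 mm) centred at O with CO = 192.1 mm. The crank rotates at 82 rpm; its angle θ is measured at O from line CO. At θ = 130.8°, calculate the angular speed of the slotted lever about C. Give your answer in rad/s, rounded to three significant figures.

1.37

ω = 8.587 rad/s (from 82 rpm).
Crank pin A relative to C: A = (d + r cosθ, r sinθ); lever angle φ = atan2(r sinθ, d + r cosθ).
Differentiating tanφ: φ̇ = rω(d cosθ + r)/(d² + r² + 2dr cosθ).
d² + r² + 2dr cosθ = |CA|² = 0.023689 m²;  d cosθ + r = -0.050422 m.
|ω_lever| = |0.0751·8.587·-0.050422| / 0.023689 = 1.3726 rad/s.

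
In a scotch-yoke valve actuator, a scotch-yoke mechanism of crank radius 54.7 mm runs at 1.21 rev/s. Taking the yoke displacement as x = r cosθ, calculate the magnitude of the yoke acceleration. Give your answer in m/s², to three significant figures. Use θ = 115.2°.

ω = 7.603 rad/s (from 1.21 rev/s).
x = r cosθ ⇒ ẍ = −rω² cosθ (ω constant).
|a| = rω²|cosθ| = 0.0547·(7.603)²·|cos 115.2°| = 1.3462 m/s².

1.35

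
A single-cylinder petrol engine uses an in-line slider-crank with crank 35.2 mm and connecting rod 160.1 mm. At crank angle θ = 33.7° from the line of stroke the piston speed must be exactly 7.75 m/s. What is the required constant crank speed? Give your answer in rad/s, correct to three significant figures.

335

For an in-line slider-crank, |v_piston| = rω|sinθ|·[1 + r cosθ/√(L² − r² sin²θ)].
With r = 0.0352 m, L = 0.1601 m, θ = 33.7°: the bracketed kinematic factor |dx/dθ| = 0.02313 m.
ω = v/|dx/dθ| = 7.75/0.02313 = 335.06 rad/s.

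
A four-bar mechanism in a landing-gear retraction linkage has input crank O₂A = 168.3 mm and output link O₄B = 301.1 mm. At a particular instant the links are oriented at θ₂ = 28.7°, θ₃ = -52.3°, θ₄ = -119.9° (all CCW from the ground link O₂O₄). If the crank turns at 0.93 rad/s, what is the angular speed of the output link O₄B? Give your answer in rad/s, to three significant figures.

0.555

ω₂ = 0.93 rad/s
Differentiating the loop-closure r₂e^{iθ₂}+r₃e^{iθ₃}=r₁+r₄e^{iθ₄} gives r₂ω₂e^{iθ₂}+r₃ω₃e^{iθ₃}=r₄ω₄e^{iθ₄}.
Eliminating the other unknown: ω₄ = r₂ω₂ sin(θ₂−θ₃) / [r₄ sin(θ₄−θ₃)].
Numerator sine = +0.98769; denominator sine = -0.92455.
Result = 0.1683·0.93·(+0.98769) / (0.3011·(-0.92455)) = -0.55533 rad/s; magnitude 0.55533 rad/s.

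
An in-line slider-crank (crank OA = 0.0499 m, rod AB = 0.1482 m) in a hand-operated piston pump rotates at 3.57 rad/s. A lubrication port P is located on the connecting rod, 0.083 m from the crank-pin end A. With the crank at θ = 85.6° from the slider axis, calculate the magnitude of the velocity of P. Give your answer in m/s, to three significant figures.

0.180

ω = 3.57 rad/s.  Crank-pin speed |V_A| = rω = 0.17814 m/s, perpendicular to OA.
Rod angle: sinφ = −(r/L) sinθ ⇒ φ = -19.616°; ω_rod = −rω cosθ/√(L²−r²sin²θ) = -0.097902 rad/s.
V_P = V_A + ω_rod × AP, with AP = 0.083 m along the rod.
Components: V_Px = −rω sinθ − a·ω_rod·sinφ = -0.18035 m/s;  V_Py = rω cosθ + a·ω_rod·cosφ = +0.0060127 m/s.
|V_P| = √(V_Px² + V_Py²) = 0.18045 m/s.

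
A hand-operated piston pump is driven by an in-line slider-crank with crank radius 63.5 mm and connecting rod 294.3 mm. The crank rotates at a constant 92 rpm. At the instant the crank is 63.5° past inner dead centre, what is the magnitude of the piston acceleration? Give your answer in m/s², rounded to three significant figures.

1.86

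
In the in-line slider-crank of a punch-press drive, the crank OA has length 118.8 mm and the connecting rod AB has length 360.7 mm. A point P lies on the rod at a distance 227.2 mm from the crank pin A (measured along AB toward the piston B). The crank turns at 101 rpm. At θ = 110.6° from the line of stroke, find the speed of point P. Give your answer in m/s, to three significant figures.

1.10

ω = 10.58 rad/s.  Crank-pin speed |V_A| = rω = 1.2565 m/s, perpendicular to OA.
Rod angle: sinφ = −(r/L) sinθ ⇒ φ = -17.957°; ω_rod = −rω cosθ/√(L²−r²sin²θ) = +1.2884 rad/s.
V_P = V_A + ω_rod × AP, with AP = 0.2272 m along the rod.
Components: V_Px = −rω sinθ − a·ω_rod·sinφ = -1.0859 m/s;  V_Py = rω cosθ + a·ω_rod·cosφ = -0.16362 m/s.
|V_P| = √(V_Px² + V_Py²) = 1.0982 m/s.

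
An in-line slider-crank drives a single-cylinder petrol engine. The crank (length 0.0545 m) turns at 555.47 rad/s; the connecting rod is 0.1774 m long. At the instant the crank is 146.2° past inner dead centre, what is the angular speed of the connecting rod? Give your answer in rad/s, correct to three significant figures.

ω = 555.5 rad/s
The rod makes angle φ with the slider axis where L sinφ = r sinθ; differentiating, L cosφ·φ̇ = r ω cosθ.
L cosφ = √(L² − r² sin²θ) = 0.17479 m.
|ω_rod| = r ω |cosθ| / √(L² − r² sin²θ) = 0.0545·555.5·0.83098/0.17479 = 143.92 rad/s.

144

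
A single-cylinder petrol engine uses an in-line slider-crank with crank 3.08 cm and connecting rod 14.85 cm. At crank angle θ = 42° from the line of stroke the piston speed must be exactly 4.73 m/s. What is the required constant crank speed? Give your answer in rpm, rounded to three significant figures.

1900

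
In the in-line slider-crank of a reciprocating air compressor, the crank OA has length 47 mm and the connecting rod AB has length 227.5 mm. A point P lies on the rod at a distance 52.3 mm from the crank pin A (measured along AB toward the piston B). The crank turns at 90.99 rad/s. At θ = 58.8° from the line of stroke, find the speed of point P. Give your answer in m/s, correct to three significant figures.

ω = 90.99 rad/s.  Crank-pin speed |V_A| = rω = 4.2765 m/s, perpendicular to OA.
Rod angle: sinφ = −(r/L) sinθ ⇒ φ = -10.178°; ω_rod = −rω cosθ/√(L²−r²sin²θ) = -9.8935 rad/s.
V_P = V_A + ω_rod × AP, with AP = 0.0523 m along the rod.
Components: V_Px = −rω sinθ − a·ω_rod·sinφ = -3.7494 m/s;  V_Py = rω cosθ + a·ω_rod·cosφ = +1.7061 m/s.
|V_P| = √(V_Px² + V_Py²) = 4.1193 m/s.

4.12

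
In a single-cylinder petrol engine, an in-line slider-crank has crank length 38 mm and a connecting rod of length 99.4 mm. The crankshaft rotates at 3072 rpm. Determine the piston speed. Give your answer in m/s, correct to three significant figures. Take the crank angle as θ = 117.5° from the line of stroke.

ω = 2π·3072/60 = 321.7 rad/s
For an in-line slider-crank, x = r cosθ + √(L² − r² sin²θ), so v = −rω sinθ·[1 + r cosθ/√(L² − r² sin²θ)].
With r = 0.038 m, L = 0.0994 m, θ = 117.5°: √(L² − r² sin²θ) = 0.093511 m.
v = −0.038·321.7·0.88701·[1 + 0.038·-0.46175/0.093511] = -8.8087 m/s.
|v| = 8.8087 m/s.

8.81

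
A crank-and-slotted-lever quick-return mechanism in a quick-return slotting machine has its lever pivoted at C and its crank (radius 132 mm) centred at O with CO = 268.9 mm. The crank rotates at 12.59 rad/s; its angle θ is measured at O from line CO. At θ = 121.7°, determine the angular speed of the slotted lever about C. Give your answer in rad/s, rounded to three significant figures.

ω = 12.59 rad/s
Crank pin A relative to C: A = (d + r cosθ, r sinθ); lever angle φ = atan2(r sinθ, d + r cosθ).
Differentiating tanφ: φ̇ = rω(d cosθ + r)/(d² + r² + 2dr cosθ).
d² + r² + 2dr cosθ = |CA|² = 0.0524282 m²;  d cosθ + r = -0.0092993 m.
|ω_lever| = |0.132·12.59·-0.0092993| / 0.0524282 = 0.29477 rad/s.

0.295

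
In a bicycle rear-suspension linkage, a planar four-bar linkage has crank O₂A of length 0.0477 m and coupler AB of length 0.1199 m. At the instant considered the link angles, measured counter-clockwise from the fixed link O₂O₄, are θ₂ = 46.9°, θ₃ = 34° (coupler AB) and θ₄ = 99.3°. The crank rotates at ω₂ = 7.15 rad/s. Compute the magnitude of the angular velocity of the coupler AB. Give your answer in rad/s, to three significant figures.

2.48

ω₂ = 7.15 rad/s
Differentiating the loop-closure r₂e^{iθ₂}+r₃e^{iθ₃}=r₁+r₄e^{iθ₄} gives r₂ω₂e^{iθ₂}+r₃ω₃e^{iθ₃}=r₄ω₄e^{iθ₄}.
Eliminating the other unknown: ω₃ = r₂ω₂ sin(θ₄−θ₂) / [r₃ sin(θ₃−θ₄)].
Numerator sine = +0.79229; denominator sine = -0.90851.
Result = 0.0477·7.15·(+0.79229) / (0.1199·(-0.90851)) = -2.4806 rad/s; magnitude 2.4806 rad/s.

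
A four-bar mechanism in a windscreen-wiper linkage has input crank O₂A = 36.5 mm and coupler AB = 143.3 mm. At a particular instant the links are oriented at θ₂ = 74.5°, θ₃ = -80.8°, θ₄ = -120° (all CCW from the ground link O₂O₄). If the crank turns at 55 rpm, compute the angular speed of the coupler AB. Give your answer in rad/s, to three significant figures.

ω₂ = 5.76 rad/s (from 55 rpm).
Differentiating the loop-closure r₂e^{iθ₂}+r₃e^{iθ₃}=r₁+r₄e^{iθ₄} gives r₂ω₂e^{iθ₂}+r₃ω₃e^{iθ₃}=r₄ω₄e^{iθ₄}.
Eliminating the other unknown: ω₃ = r₂ω₂ sin(θ₄−θ₂) / [r₃ sin(θ₃−θ₄)].
Numerator sine = +0.25038; denominator sine = +0.63203.
Result = 0.0365·5.76·(+0.25038) / (0.1433·(+0.63203)) = +0.58117 rad/s; magnitude 0.58117 rad/s.

0.581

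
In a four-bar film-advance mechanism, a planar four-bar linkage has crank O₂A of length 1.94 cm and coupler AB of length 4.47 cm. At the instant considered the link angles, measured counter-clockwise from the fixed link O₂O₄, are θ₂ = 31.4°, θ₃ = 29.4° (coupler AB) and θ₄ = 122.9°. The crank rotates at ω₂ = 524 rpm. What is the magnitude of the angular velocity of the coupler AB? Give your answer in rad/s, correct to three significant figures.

ω₂ = 54.87 rad/s (from 524 rpm).
Differentiating the loop-closure r₂e^{iθ₂}+r₃e^{iθ₃}=r₁+r₄e^{iθ₄} gives r₂ω₂e^{iθ₂}+r₃ω₃e^{iθ₃}=r₄ω₄e^{iθ₄}.
Eliminating the other unknown: ω₃ = r₂ω₂ sin(θ₄−θ₂) / [r₃ sin(θ₃−θ₄)].
Numerator sine = +0.99966; denominator sine = -0.99813.
Result = 0.0194·54.87·(+0.99966) / (0.0447·(-0.99813)) = -23.852 rad/s; magnitude 23.852 rad/s.

23.9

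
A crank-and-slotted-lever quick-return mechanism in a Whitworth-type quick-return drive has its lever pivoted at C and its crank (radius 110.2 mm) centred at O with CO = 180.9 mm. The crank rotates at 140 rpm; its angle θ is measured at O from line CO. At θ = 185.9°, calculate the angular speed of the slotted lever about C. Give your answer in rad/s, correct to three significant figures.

ω = 14.66 rad/s (from 140 rpm).
Crank pin A relative to C: A = (d + r cosθ, r sinθ); lever angle φ = atan2(r sinθ, d + r cosθ).
Differentiating tanφ: φ̇ = rω(d cosθ + r)/(d² + r² + 2dr cosθ).
d² + r² + 2dr cosθ = |CA|² = 0.00520969 m²;  d cosθ + r = -0.069742 m.
|ω_lever| = |0.1102·14.66·-0.069742| / 0.00520969 = 21.628 rad/s.

21.6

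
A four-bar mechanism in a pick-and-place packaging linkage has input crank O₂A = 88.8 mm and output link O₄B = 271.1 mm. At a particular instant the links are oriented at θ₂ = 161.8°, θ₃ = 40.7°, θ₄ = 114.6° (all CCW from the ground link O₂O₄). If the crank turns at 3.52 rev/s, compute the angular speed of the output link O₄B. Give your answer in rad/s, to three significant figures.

ω₂ = 22.12 rad/s (from 3.52 rev/s).
Differentiating the loop-closure r₂e^{iθ₂}+r₃e^{iθ₃}=r₁+r₄e^{iθ₄} gives r₂ω₂e^{iθ₂}+r₃ω₃e^{iθ₃}=r₄ω₄e^{iθ₄}.
Eliminating the other unknown: ω₄ = r₂ω₂ sin(θ₂−θ₃) / [r₄ sin(θ₄−θ₃)].
Numerator sine = +0.85627; denominator sine = +0.96078.
Result = 0.0888·22.12·(+0.85627) / (0.2711·(+0.96078)) = +6.4564 rad/s; magnitude 6.4564 rad/s.

6.46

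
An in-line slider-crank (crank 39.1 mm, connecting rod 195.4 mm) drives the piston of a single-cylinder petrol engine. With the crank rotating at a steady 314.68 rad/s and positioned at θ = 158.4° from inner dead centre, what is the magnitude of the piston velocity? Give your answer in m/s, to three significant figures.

3.68

ω = 314.7 rad/s
For an in-line slider-crank, x = r cosθ + √(L² − r² sin²θ), so v = −rω sinθ·[1 + r cosθ/√(L² − r² sin²θ)].
With r = 0.0391 m, L = 0.1954 m, θ = 158.4°: √(L² − r² sin²θ) = 0.19487 m.
v = −0.0391·314.7·0.36812·[1 + 0.0391·-0.92978/0.19487] = -3.6844 m/s.
|v| = 3.6844 m/s.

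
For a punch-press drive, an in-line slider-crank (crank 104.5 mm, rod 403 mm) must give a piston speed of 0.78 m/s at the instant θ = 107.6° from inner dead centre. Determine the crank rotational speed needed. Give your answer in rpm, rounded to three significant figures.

For an in-line slider-crank, |v_piston| = rω|sinθ|·[1 + r cosθ/√(L² − r² sin²θ)].
With r = 0.1045 m, L = 0.403 m, θ = 107.6°: the bracketed kinematic factor |dx/dθ| = 0.091548 m.
ω = v/|dx/dθ| = 0.78/0.091548 = 8.5201 rad/s.
N = 60ω/(2π) = 81.361 rpm.

81.4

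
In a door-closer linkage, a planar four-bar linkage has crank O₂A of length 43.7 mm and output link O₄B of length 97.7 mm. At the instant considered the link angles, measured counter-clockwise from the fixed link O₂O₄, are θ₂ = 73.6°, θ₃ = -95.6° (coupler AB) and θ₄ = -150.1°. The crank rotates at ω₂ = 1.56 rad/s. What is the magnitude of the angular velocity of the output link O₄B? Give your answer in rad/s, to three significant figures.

ω₂ = 1.56 rad/s
Differentiating the loop-closure r₂e^{iθ₂}+r₃e^{iθ₃}=r₁+r₄e^{iθ₄} gives r₂ω₂e^{iθ₂}+r₃ω₃e^{iθ₃}=r₄ω₄e^{iθ₄}.
Eliminating the other unknown: ω₄ = r₂ω₂ sin(θ₂−θ₃) / [r₄ sin(θ₄−θ₃)].
Numerator sine = +0.18738; denominator sine = -0.81412.
Result = 0.0437·1.56·(+0.18738) / (0.0977·(-0.81412)) = -0.1606 rad/s; magnitude 0.1606 rad/s.

0.161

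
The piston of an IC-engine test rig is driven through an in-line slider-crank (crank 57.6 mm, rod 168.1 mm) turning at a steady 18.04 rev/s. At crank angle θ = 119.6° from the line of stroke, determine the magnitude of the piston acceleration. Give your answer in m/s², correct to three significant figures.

495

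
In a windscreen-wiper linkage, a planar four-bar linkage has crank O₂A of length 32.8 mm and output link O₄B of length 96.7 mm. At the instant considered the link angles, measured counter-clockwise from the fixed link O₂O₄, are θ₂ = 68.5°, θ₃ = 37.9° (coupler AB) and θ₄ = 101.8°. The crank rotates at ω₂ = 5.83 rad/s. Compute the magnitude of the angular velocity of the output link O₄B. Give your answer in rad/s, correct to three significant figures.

1.12

ω₂ = 5.83 rad/s
Differentiating the loop-closure r₂e^{iθ₂}+r₃e^{iθ₃}=r₁+r₄e^{iθ₄} gives r₂ω₂e^{iθ₂}+r₃ω₃e^{iθ₃}=r₄ω₄e^{iθ₄}.
Eliminating the other unknown: ω₄ = r₂ω₂ sin(θ₂−θ₃) / [r₄ sin(θ₄−θ₃)].
Numerator sine = +0.50904; denominator sine = +0.89803.
Result = 0.0328·5.83·(+0.50904) / (0.0967·(+0.89803)) = +1.1209 rad/s; magnitude 1.1209 rad/s.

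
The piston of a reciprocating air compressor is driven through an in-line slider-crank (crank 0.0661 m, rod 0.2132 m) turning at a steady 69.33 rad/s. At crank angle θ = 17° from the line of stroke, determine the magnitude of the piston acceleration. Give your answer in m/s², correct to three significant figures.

387

ω = 69.33 rad/s
x(θ) = r cosθ + √(L² − r² sin²θ); with ω constant, a = ω²·d²x/dθ².
d²x/dθ² = −r cosθ − r²(cos2θ)/√u − r⁴ sin²2θ/(4u^{3/2}),  u = L² − r² sin²θ = 0.0450808 m².
Substituting r = 0.0661 m, L = 0.2132 m, θ = 17°: d²x/dθ² = -0.080428 m.
a = ω²·d²x/dθ² = (69.33)²·(-0.080428) = -386.59 m/s²;  |a| = 386.59 m/s².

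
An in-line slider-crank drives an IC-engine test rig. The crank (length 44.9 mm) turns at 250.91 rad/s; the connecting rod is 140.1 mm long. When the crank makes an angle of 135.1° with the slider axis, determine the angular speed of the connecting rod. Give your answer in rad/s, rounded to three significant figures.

ω = 250.9 rad/s
The rod makes angle φ with the slider axis where L sinφ = r sinθ; differentiating, L cosφ·φ̇ = r ω cosθ.
L cosφ = √(L² − r² sin²θ) = 0.13647 m.
|ω_rod| = r ω |cosθ| / √(L² − r² sin²θ) = 0.0449·250.9·0.70834/0.13647 = 58.476 rad/s.

58.5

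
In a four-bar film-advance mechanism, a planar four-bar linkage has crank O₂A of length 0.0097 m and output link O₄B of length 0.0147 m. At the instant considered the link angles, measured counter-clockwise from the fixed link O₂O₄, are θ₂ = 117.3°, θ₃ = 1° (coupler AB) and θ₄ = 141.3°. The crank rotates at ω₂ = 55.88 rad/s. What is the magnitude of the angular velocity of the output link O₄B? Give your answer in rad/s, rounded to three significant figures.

51.8

ω₂ = 55.88 rad/s
Differentiating the loop-closure r₂e^{iθ₂}+r₃e^{iθ₃}=r₁+r₄e^{iθ₄} gives r₂ω₂e^{iθ₂}+r₃ω₃e^{iθ₃}=r₄ω₄e^{iθ₄}.
Eliminating the other unknown: ω₄ = r₂ω₂ sin(θ₂−θ₃) / [r₄ sin(θ₄−θ₃)].
Numerator sine = +0.89649; denominator sine = +0.63877.
Result = 0.0097·55.88·(+0.89649) / (0.0147·(+0.63877)) = +51.75 rad/s; magnitude 51.75 rad/s.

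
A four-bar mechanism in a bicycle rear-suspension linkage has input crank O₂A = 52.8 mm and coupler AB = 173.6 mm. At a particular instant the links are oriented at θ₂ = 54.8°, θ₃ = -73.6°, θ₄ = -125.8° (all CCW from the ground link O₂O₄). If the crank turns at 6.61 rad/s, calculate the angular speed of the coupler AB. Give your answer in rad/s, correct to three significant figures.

0.0266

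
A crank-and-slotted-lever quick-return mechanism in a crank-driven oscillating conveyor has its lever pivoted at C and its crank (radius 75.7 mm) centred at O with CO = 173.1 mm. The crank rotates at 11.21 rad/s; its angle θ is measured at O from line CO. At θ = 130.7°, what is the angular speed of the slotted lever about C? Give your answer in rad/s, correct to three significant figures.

1.70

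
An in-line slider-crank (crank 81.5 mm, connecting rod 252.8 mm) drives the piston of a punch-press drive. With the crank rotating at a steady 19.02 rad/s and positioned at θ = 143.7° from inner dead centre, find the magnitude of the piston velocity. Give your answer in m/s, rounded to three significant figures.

0.675

ω = 19.02 rad/s
For an in-line slider-crank, x = r cosθ + √(L² − r² sin²θ), so v = −rω sinθ·[1 + r cosθ/√(L² − r² sin²θ)].
With r = 0.0815 m, L = 0.2528 m, θ = 143.7°: √(L² − r² sin²θ) = 0.24815 m.
v = −0.0815·19.02·0.59201·[1 + 0.0815·-0.80593/0.24815] = -0.67479 m/s.
|v| = 0.67479 m/s.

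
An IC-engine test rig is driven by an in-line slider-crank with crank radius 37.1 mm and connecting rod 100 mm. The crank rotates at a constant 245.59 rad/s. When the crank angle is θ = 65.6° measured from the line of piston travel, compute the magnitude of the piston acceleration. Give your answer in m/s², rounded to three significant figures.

ω = 245.6 rad/s
x(θ) = r cosθ + √(L² − r² sin²θ); with ω constant, a = ω²·d²x/dθ².
d²x/dθ² = −r cosθ − r²(cos2θ)/√u − r⁴ sin²2θ/(4u^{3/2}),  u = L² − r² sin²θ = 0.00885848 m².
Substituting r = 0.0371 m, L = 0.1 m, θ = 65.6°: d²x/dθ² = -0.0060151 m.
a = ω²·d²x/dθ² = (245.6)²·(-0.0060151) = -362.79 m/s²;  |a| = 362.79 m/s².

363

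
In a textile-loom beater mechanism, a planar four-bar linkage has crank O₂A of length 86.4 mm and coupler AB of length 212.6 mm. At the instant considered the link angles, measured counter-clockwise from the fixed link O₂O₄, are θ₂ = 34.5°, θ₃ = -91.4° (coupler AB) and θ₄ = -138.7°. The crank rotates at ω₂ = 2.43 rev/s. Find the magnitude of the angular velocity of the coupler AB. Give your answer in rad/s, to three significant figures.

ω₂ = 15.27 rad/s (from 2.43 rev/s).
Differentiating the loop-closure r₂e^{iθ₂}+r₃e^{iθ₃}=r₁+r₄e^{iθ₄} gives r₂ω₂e^{iθ₂}+r₃ω₃e^{iθ₃}=r₄ω₄e^{iθ₄}.
Eliminating the other unknown: ω₃ = r₂ω₂ sin(θ₄−θ₂) / [r₃ sin(θ₃−θ₄)].
Numerator sine = -0.11840; denominator sine = +0.73491.
Result = 0.0864·15.27·(-0.11840) / (0.2126·(+0.73491)) = -0.99969 rad/s; magnitude 0.99969 rad/s.

1.000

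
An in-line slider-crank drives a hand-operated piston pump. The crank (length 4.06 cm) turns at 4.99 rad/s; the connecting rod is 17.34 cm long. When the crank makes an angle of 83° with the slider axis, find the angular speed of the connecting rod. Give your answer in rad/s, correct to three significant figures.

ω = 4.99 rad/s
The rod makes angle φ with the slider axis where L sinφ = r sinθ; differentiating, L cosφ·φ̇ = r ω cosθ.
L cosφ = √(L² − r² sin²θ) = 0.16865 m.
|ω_rod| = r ω |cosθ| / √(L² − r² sin²θ) = 0.0406·4.99·0.12187/0.16865 = 0.1464 rad/s.

0.146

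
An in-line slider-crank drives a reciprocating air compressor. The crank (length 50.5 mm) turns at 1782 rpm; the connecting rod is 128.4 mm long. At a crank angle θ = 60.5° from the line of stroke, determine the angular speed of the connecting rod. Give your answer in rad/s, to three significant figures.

ω = 186.6 rad/s (converted from 1782 rpm).
The rod makes angle φ with the slider axis where L sinφ = r sinθ; differentiating, L cosφ·φ̇ = r ω cosθ.
L cosφ = √(L² − r² sin²θ) = 0.12064 m.
|ω_rod| = r ω |cosθ| / √(L² − r² sin²θ) = 0.0505·186.6·0.49242/0.12064 = 38.465 rad/s.

38.5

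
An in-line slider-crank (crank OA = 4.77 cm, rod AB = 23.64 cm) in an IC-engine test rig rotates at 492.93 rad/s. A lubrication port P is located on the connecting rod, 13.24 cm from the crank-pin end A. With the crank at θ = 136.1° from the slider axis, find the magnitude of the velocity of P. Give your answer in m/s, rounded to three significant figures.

16.7

ω = 492.9 rad/s.  Crank-pin speed |V_A| = rω = 23.513 m/s, perpendicular to OA.
Rod angle: sinφ = −(r/L) sinθ ⇒ φ = -8.043°; ω_rod = −rω cosθ/√(L²−r²sin²θ) = +72.379 rad/s.
V_P = V_A + ω_rod × AP, with AP = 0.1324 m along the rod.
Components: V_Px = −rω sinθ − a·ω_rod·sinφ = -14.963 m/s;  V_Py = rω cosθ + a·ω_rod·cosφ = -7.4534 m/s.
|V_P| = √(V_Px² + V_Py²) = 16.717 m/s.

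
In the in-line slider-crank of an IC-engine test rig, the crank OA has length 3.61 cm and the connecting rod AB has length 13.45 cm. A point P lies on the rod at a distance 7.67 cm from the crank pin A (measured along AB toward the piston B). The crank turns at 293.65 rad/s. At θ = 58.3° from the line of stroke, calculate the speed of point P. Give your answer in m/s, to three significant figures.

ω = 293.6 rad/s.  Crank-pin speed |V_A| = rω = 10.601 m/s, perpendicular to OA.
Rod angle: sinφ = −(r/L) sinθ ⇒ φ = -13.200°; ω_rod = −rω cosθ/√(L²−r²sin²θ) = -42.54 rad/s.
V_P = V_A + ω_rod × AP, with AP = 0.0767 m along the rod.
Components: V_Px = −rω sinθ − a·ω_rod·sinφ = -9.7643 m/s;  V_Py = rω cosθ + a·ω_rod·cosφ = +2.3938 m/s.
|V_P| = √(V_Px² + V_Py²) = 10.053 m/s.

10.1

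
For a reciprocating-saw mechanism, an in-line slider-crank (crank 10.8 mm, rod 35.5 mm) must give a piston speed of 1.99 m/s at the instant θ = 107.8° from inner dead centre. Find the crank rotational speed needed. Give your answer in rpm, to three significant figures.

2050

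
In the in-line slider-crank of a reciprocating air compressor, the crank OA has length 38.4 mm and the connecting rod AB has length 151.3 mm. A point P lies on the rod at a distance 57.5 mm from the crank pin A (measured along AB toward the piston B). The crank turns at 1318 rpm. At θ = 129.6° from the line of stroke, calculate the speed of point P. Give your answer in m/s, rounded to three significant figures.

4.36

ω = 138 rad/s.  Crank-pin speed |V_A| = rω = 5.3 m/s, perpendicular to OA.
Rod angle: sinφ = −(r/L) sinθ ⇒ φ = -11.277°; ω_rod = −rω cosθ/√(L²−r²sin²θ) = +22.768 rad/s.
V_P = V_A + ω_rod × AP, with AP = 0.0575 m along the rod.
Components: V_Px = −rω sinθ − a·ω_rod·sinφ = -3.8277 m/s;  V_Py = rω cosθ + a·ω_rod·cosφ = -2.0944 m/s.
|V_P| = √(V_Px² + V_Py²) = 4.3632 m/s.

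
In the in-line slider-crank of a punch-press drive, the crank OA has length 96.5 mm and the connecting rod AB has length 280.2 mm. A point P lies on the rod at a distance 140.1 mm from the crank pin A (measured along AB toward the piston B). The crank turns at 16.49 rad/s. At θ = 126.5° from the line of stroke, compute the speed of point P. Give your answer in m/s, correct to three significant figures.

1.24

ω = 16.49 rad/s.  Crank-pin speed |V_A| = rω = 1.5913 m/s, perpendicular to OA.
Rod angle: sinφ = −(r/L) sinθ ⇒ φ = -16.072°; ω_rod = −rω cosθ/√(L²−r²sin²θ) = +3.5155 rad/s.
V_P = V_A + ω_rod × AP, with AP = 0.1401 m along the rod.
Components: V_Px = −rω sinθ − a·ω_rod·sinφ = -1.1428 m/s;  V_Py = rω cosθ + a·ω_rod·cosφ = -0.47327 m/s.
|V_P| = √(V_Px² + V_Py²) = 1.2369 m/s.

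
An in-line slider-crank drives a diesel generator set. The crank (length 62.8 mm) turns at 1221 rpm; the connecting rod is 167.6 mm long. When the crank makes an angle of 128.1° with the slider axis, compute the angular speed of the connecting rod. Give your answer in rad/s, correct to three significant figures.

30.9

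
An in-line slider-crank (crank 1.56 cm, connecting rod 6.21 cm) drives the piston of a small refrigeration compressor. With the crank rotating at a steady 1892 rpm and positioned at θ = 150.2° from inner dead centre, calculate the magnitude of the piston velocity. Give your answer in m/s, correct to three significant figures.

ω = 2π·1892/60 = 198.1 rad/s
For an in-line slider-crank, x = r cosθ + √(L² − r² sin²θ), so v = −rω sinθ·[1 + r cosθ/√(L² − r² sin²θ)].
With r = 0.0156 m, L = 0.0621 m, θ = 150.2°: √(L² − r² sin²θ) = 0.061614 m.
v = −0.0156·198.1·0.49697·[1 + 0.0156·-0.86777/0.061614] = -1.1986 m/s.
|v| = 1.1986 m/s.

1.20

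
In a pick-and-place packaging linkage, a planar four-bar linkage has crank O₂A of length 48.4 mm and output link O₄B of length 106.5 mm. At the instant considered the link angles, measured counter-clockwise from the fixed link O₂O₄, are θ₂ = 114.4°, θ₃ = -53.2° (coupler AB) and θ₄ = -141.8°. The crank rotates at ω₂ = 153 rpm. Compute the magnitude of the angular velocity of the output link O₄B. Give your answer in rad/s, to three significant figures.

ω₂ = 16.02 rad/s (from 153 rpm).
Differentiating the loop-closure r₂e^{iθ₂}+r₃e^{iθ₃}=r₁+r₄e^{iθ₄} gives r₂ω₂e^{iθ₂}+r₃ω₃e^{iθ₃}=r₄ω₄e^{iθ₄}.
Eliminating the other unknown: ω₄ = r₂ω₂ sin(θ₂−θ₃) / [r₄ sin(θ₄−θ₃)].
Numerator sine = +0.21474; denominator sine = -0.99970.
Result = 0.0484·16.02·(+0.21474) / (0.1065·(-0.99970)) = -1.564 rad/s; magnitude 1.564 rad/s.

1.56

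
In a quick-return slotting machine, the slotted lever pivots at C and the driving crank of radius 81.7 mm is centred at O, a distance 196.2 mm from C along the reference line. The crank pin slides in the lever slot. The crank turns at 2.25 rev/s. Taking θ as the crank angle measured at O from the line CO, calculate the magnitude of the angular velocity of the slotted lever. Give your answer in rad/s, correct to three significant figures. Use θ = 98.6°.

ω = 14.14 rad/s (from 2.25 rev/s).
Crank pin A relative to C: A = (d + r cosθ, r sinθ); lever angle φ = atan2(r sinθ, d + r cosθ).
Differentiating tanφ: φ̇ = rω(d cosθ + r)/(d² + r² + 2dr cosθ).
d² + r² + 2dr cosθ = |CA|² = 0.0403754 m²;  d cosθ + r = +0.052361 m.
|ω_lever| = |0.0817·14.14·+0.052361| / 0.0403754 = 1.4979 rad/s.

1.50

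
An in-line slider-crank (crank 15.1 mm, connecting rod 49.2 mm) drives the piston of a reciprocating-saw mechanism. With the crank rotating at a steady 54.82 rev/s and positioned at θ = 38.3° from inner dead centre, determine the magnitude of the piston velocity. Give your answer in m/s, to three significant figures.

4.01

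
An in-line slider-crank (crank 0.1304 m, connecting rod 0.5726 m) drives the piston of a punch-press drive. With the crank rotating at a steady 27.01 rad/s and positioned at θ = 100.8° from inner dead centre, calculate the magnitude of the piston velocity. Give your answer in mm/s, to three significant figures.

ω = 27.01 rad/s
For an in-line slider-crank, x = r cosθ + √(L² − r² sin²θ), so v = −rω sinθ·[1 + r cosθ/√(L² − r² sin²θ)].
With r = 0.1304 m, L = 0.5726 m, θ = 100.8°: √(L² − r² sin²θ) = 0.55809 m.
v = −0.1304·27.01·0.98229·[1 + 0.1304·-0.18738/0.55809] = -3.3082 m/s.
|v| = 3.3082 m/s = 3308.2 mm/s.

3310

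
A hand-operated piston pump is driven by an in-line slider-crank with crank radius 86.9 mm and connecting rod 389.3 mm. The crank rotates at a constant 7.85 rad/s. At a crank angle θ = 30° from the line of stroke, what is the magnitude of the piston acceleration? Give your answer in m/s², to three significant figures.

ω = 7.85 rad/s
x(θ) = r cosθ + √(L² − r² sin²θ); with ω constant, a = ω²·d²x/dθ².
d²x/dθ² = −r cosθ − r²(cos2θ)/√u − r⁴ sin²2θ/(4u^{3/2}),  u = L² − r² sin²θ = 0.149667 m².
Substituting r = 0.0869 m, L = 0.3893 m, θ = 30°: d²x/dθ² = -0.085202 m.
a = ω²·d²x/dθ² = (7.85)²·(-0.085202) = -5.2504 m/s²;  |a| = 5.2504 m/s².

5.25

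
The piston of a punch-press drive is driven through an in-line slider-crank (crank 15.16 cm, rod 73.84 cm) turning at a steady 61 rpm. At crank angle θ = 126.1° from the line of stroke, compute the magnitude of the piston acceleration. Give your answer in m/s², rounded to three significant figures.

ω = 2π·61/60 = 6.388 rad/s
x(θ) = r cosθ + √(L² − r² sin²θ); with ω constant, a = ω²·d²x/dθ².
d²x/dθ² = −r cosθ − r²(cos2θ)/√u − r⁴ sin²2θ/(4u^{3/2}),  u = L² − r² sin²θ = 0.53023 m².
Substituting r = 0.1516 m, L = 0.7384 m, θ = 126.1°: d²x/dθ² = +0.098661 m.
a = ω²·d²x/dθ² = (6.388)²·(+0.098661) = +4.0259 m/s²;  |a| = 4.0259 m/s².

4.03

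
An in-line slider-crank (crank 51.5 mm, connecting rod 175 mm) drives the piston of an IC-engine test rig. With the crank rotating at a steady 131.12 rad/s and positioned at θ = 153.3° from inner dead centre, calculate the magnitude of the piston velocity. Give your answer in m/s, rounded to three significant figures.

2.23

ω = 131.1 rad/s
For an in-line slider-crank, x = r cosθ + √(L² − r² sin²θ), so v = −rω sinθ·[1 + r cosθ/√(L² − r² sin²θ)].
With r = 0.0515 m, L = 0.175 m, θ = 153.3°: √(L² − r² sin²θ) = 0.17346 m.
v = −0.0515·131.1·0.44932·[1 + 0.0515·-0.89337/0.17346] = -2.2294 m/s.
|v| = 2.2294 m/s.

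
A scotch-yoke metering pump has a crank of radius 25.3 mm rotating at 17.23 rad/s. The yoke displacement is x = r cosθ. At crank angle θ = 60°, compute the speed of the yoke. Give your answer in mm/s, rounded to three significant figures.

ω = 17.23 rad/s
x = r cosθ ⇒ ẋ = −rω sinθ.
|v| = rω|sinθ| = 0.0253·17.23·|sin 60°| = 0.37752 m/s = 377.52 mm/s.

378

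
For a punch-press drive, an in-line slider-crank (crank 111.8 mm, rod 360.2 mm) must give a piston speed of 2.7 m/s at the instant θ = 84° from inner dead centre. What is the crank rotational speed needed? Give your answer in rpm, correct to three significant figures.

224

For an in-line slider-crank, |v_piston| = rω|sinθ|·[1 + r cosθ/√(L² − r² sin²θ)].
With r = 0.1118 m, L = 0.3602 m, θ = 84°: the bracketed kinematic factor |dx/dθ| = 0.11498 m.
ω = v/|dx/dθ| = 2.7/0.11498 = 23.482 rad/s.
N = 60ω/(2π) = 224.24 rpm.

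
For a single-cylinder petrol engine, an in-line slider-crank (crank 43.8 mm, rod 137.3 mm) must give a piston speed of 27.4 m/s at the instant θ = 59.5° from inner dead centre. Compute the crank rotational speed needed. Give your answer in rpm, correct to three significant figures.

5930

For an in-line slider-crank, |v_piston| = rω|sinθ|·[1 + r cosθ/√(L² − r² sin²θ)].
With r = 0.0438 m, L = 0.1373 m, θ = 59.5°: the bracketed kinematic factor |dx/dθ| = 0.044095 m.
ω = v/|dx/dθ| = 27.4/0.044095 = 621.39 rad/s.
N = 60ω/(2π) = 5933.9 rpm.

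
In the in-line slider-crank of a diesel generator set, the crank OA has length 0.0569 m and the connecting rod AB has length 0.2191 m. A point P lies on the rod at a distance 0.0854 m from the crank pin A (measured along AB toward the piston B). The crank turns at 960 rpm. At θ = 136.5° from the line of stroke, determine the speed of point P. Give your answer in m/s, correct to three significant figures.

4.44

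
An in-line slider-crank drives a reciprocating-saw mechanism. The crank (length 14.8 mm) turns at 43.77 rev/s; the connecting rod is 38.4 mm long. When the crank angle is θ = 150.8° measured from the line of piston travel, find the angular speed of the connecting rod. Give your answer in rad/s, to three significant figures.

94.2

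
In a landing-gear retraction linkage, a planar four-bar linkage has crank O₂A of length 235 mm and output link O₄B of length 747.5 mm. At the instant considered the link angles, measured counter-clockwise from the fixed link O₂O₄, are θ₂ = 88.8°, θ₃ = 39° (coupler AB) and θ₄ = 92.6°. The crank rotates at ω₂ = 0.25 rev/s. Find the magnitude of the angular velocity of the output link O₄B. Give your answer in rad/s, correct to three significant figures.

0.469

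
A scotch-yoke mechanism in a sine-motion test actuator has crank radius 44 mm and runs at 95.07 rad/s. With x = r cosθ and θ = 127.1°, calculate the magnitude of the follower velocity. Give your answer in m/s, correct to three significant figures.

ω = 95.07 rad/s
x = r cosθ ⇒ ẋ = −rω sinθ.
|v| = rω|sinθ| = 0.044·95.07·|sin 127.1°| = 3.3364 m/s.

3.34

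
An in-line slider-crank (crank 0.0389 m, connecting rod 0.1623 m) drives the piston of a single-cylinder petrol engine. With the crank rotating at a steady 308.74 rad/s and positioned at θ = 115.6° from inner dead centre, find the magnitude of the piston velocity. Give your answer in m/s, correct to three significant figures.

ω = 308.7 rad/s
For an in-line slider-crank, x = r cosθ + √(L² − r² sin²θ), so v = −rω sinθ·[1 + r cosθ/√(L² − r² sin²θ)].
With r = 0.0389 m, L = 0.1623 m, θ = 115.6°: √(L² − r² sin²θ) = 0.15846 m.
v = −0.0389·308.7·0.90183·[1 + 0.0389·-0.43209/0.15846] = -9.6822 m/s.
|v| = 9.6822 m/s.

9.68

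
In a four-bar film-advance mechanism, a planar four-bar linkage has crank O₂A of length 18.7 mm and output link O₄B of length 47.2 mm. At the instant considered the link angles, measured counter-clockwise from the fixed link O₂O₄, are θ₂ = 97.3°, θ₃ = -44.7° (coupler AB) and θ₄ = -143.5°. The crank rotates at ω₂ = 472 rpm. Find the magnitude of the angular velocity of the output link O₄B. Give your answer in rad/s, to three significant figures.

ω₂ = 49.43 rad/s (from 472 rpm).
Differentiating the loop-closure r₂e^{iθ₂}+r₃e^{iθ₃}=r₁+r₄e^{iθ₄} gives r₂ω₂e^{iθ₂}+r₃ω₃e^{iθ₃}=r₄ω₄e^{iθ₄}.
Eliminating the other unknown: ω₄ = r₂ω₂ sin(θ₂−θ₃) / [r₄ sin(θ₄−θ₃)].
Numerator sine = +0.61566; denominator sine = -0.98823.
Result = 0.0187·49.43·(+0.61566) / (0.0472·(-0.98823)) = -12.2 rad/s; magnitude 12.2 rad/s.

12.2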